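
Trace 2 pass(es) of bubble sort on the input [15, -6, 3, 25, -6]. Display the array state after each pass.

After pass 1: [-6, 3, 15, -6, 25] (3 swaps)
After pass 2: [-6, 3, -6, 15, 25] (1 swaps)
Total swaps: 4


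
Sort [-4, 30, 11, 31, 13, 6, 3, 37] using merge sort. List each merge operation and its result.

Divide and conquer:
  Merge [-4] + [30] -> [-4, 30]
  Merge [11] + [31] -> [11, 31]
  Merge [-4, 30] + [11, 31] -> [-4, 11, 30, 31]
  Merge [13] + [6] -> [6, 13]
  Merge [3] + [37] -> [3, 37]
  Merge [6, 13] + [3, 37] -> [3, 6, 13, 37]
  Merge [-4, 11, 30, 31] + [3, 6, 13, 37] -> [-4, 3, 6, 11, 13, 30, 31, 37]


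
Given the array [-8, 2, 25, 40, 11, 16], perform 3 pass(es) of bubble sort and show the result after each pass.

After pass 1: [-8, 2, 25, 11, 16, 40] (2 swaps)
After pass 2: [-8, 2, 11, 16, 25, 40] (2 swaps)
After pass 3: [-8, 2, 11, 16, 25, 40] (0 swaps)
Total swaps: 4


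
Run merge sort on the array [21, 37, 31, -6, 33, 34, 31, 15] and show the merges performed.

Divide and conquer:
  Merge [21] + [37] -> [21, 37]
  Merge [31] + [-6] -> [-6, 31]
  Merge [21, 37] + [-6, 31] -> [-6, 21, 31, 37]
  Merge [33] + [34] -> [33, 34]
  Merge [31] + [15] -> [15, 31]
  Merge [33, 34] + [15, 31] -> [15, 31, 33, 34]
  Merge [-6, 21, 31, 37] + [15, 31, 33, 34] -> [-6, 15, 21, 31, 31, 33, 34, 37]


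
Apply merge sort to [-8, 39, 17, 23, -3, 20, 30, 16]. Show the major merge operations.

Divide and conquer:
  Merge [-8] + [39] -> [-8, 39]
  Merge [17] + [23] -> [17, 23]
  Merge [-8, 39] + [17, 23] -> [-8, 17, 23, 39]
  Merge [-3] + [20] -> [-3, 20]
  Merge [30] + [16] -> [16, 30]
  Merge [-3, 20] + [16, 30] -> [-3, 16, 20, 30]
  Merge [-8, 17, 23, 39] + [-3, 16, 20, 30] -> [-8, -3, 16, 17, 20, 23, 30, 39]


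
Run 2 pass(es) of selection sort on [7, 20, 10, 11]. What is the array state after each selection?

Pass 1: Select minimum 7 at index 0, swap -> [7, 20, 10, 11]
Pass 2: Select minimum 10 at index 2, swap -> [7, 10, 20, 11]


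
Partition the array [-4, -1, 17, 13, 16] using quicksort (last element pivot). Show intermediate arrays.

Partition 1: pivot=16 at index 3 -> [-4, -1, 13, 16, 17]
Partition 2: pivot=13 at index 2 -> [-4, -1, 13, 16, 17]
Partition 3: pivot=-1 at index 1 -> [-4, -1, 13, 16, 17]


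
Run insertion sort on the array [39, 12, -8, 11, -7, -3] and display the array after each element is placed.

First element 39 is already 'sorted'
Insert 12: shifted 1 elements -> [12, 39, -8, 11, -7, -3]
Insert -8: shifted 2 elements -> [-8, 12, 39, 11, -7, -3]
Insert 11: shifted 2 elements -> [-8, 11, 12, 39, -7, -3]
Insert -7: shifted 3 elements -> [-8, -7, 11, 12, 39, -3]
Insert -3: shifted 3 elements -> [-8, -7, -3, 11, 12, 39]


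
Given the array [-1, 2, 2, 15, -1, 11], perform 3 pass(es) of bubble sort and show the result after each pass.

After pass 1: [-1, 2, 2, -1, 11, 15] (2 swaps)
After pass 2: [-1, 2, -1, 2, 11, 15] (1 swaps)
After pass 3: [-1, -1, 2, 2, 11, 15] (1 swaps)
Total swaps: 4


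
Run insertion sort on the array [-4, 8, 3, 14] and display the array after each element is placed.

First element -4 is already 'sorted'
Insert 8: shifted 0 elements -> [-4, 8, 3, 14]
Insert 3: shifted 1 elements -> [-4, 3, 8, 14]
Insert 14: shifted 0 elements -> [-4, 3, 8, 14]


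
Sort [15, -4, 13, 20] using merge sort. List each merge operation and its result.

Divide and conquer:
  Merge [15] + [-4] -> [-4, 15]
  Merge [13] + [20] -> [13, 20]
  Merge [-4, 15] + [13, 20] -> [-4, 13, 15, 20]


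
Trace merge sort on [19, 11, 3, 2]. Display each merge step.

Divide and conquer:
  Merge [19] + [11] -> [11, 19]
  Merge [3] + [2] -> [2, 3]
  Merge [11, 19] + [2, 3] -> [2, 3, 11, 19]


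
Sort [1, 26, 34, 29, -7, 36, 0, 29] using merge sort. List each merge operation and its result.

Divide and conquer:
  Merge [1] + [26] -> [1, 26]
  Merge [34] + [29] -> [29, 34]
  Merge [1, 26] + [29, 34] -> [1, 26, 29, 34]
  Merge [-7] + [36] -> [-7, 36]
  Merge [0] + [29] -> [0, 29]
  Merge [-7, 36] + [0, 29] -> [-7, 0, 29, 36]
  Merge [1, 26, 29, 34] + [-7, 0, 29, 36] -> [-7, 0, 1, 26, 29, 29, 34, 36]


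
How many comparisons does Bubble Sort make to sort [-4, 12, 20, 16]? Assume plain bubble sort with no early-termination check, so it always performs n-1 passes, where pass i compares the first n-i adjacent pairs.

Pass 1: compare adjacent pairs (0,1)..(2,3) = 3 comparison(s), 1 swap(s) -> [-4, 12, 16, 20]
Pass 2: compare adjacent pairs (0,1)..(1,2) = 2 comparison(s), 0 swap(s) -> [-4, 12, 16, 20]
Pass 3: compare adjacent pairs (0,1)..(0,1) = 1 comparison(s), 0 swap(s) -> [-4, 12, 16, 20]
Total comparisons: 3 + 2 + 1 = 6


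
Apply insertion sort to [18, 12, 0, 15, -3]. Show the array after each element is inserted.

First element 18 is already 'sorted'
Insert 12: shifted 1 elements -> [12, 18, 0, 15, -3]
Insert 0: shifted 2 elements -> [0, 12, 18, 15, -3]
Insert 15: shifted 1 elements -> [0, 12, 15, 18, -3]
Insert -3: shifted 4 elements -> [-3, 0, 12, 15, 18]


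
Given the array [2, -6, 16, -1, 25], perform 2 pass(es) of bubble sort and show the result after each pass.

After pass 1: [-6, 2, -1, 16, 25] (2 swaps)
After pass 2: [-6, -1, 2, 16, 25] (1 swaps)
Total swaps: 3


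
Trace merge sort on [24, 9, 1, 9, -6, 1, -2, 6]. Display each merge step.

Divide and conquer:
  Merge [24] + [9] -> [9, 24]
  Merge [1] + [9] -> [1, 9]
  Merge [9, 24] + [1, 9] -> [1, 9, 9, 24]
  Merge [-6] + [1] -> [-6, 1]
  Merge [-2] + [6] -> [-2, 6]
  Merge [-6, 1] + [-2, 6] -> [-6, -2, 1, 6]
  Merge [1, 9, 9, 24] + [-6, -2, 1, 6] -> [-6, -2, 1, 1, 6, 9, 9, 24]


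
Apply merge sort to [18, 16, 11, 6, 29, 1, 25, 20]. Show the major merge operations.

Divide and conquer:
  Merge [18] + [16] -> [16, 18]
  Merge [11] + [6] -> [6, 11]
  Merge [16, 18] + [6, 11] -> [6, 11, 16, 18]
  Merge [29] + [1] -> [1, 29]
  Merge [25] + [20] -> [20, 25]
  Merge [1, 29] + [20, 25] -> [1, 20, 25, 29]
  Merge [6, 11, 16, 18] + [1, 20, 25, 29] -> [1, 6, 11, 16, 18, 20, 25, 29]


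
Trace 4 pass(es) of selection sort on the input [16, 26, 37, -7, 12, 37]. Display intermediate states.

Pass 1: Select minimum -7 at index 3, swap -> [-7, 26, 37, 16, 12, 37]
Pass 2: Select minimum 12 at index 4, swap -> [-7, 12, 37, 16, 26, 37]
Pass 3: Select minimum 16 at index 3, swap -> [-7, 12, 16, 37, 26, 37]
Pass 4: Select minimum 26 at index 4, swap -> [-7, 12, 16, 26, 37, 37]


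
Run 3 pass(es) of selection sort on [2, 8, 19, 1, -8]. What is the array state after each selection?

Pass 1: Select minimum -8 at index 4, swap -> [-8, 8, 19, 1, 2]
Pass 2: Select minimum 1 at index 3, swap -> [-8, 1, 19, 8, 2]
Pass 3: Select minimum 2 at index 4, swap -> [-8, 1, 2, 8, 19]


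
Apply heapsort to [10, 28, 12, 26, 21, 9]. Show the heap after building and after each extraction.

Build heap: [28, 26, 12, 10, 21, 9]
Extract 28: [26, 21, 12, 10, 9, 28]
Extract 26: [21, 10, 12, 9, 26, 28]
Extract 21: [12, 10, 9, 21, 26, 28]
Extract 12: [10, 9, 12, 21, 26, 28]
Extract 10: [9, 10, 12, 21, 26, 28]


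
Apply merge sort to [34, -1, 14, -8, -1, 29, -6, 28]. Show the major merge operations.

Divide and conquer:
  Merge [34] + [-1] -> [-1, 34]
  Merge [14] + [-8] -> [-8, 14]
  Merge [-1, 34] + [-8, 14] -> [-8, -1, 14, 34]
  Merge [-1] + [29] -> [-1, 29]
  Merge [-6] + [28] -> [-6, 28]
  Merge [-1, 29] + [-6, 28] -> [-6, -1, 28, 29]
  Merge [-8, -1, 14, 34] + [-6, -1, 28, 29] -> [-8, -6, -1, -1, 14, 28, 29, 34]


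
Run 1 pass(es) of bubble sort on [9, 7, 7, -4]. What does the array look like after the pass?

After pass 1: [7, 7, -4, 9] (3 swaps)
Total swaps: 3


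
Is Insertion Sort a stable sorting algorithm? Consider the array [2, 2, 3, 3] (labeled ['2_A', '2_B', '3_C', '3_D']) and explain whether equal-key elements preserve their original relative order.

Trace Insertion Sort on the labeled array (the key is the number; the letter only tracks identity):
  Insert 2_B at index 1: [2_A, 2_B, 3_C, 3_D]
  Insert 3_C at index 2: [2_A, 2_B, 3_C, 3_D]
  Insert 3_D at index 3: [2_A, 2_B, 3_C, 3_D]
Final order: [2_A, 2_B, 3_C, 3_D]
Equal keys:
  value 2: originally 2_A, 2_B; after sorting 2_A, 2_B -> order preserved
  value 3: originally 3_C, 3_D; after sorting 3_C, 3_D -> order preserved
All equal keys kept their original relative order. Insertion Sort is stable: elements are shifted only while they are strictly greater than the key, so a key is inserted after any equal elements already placed.
Answer: Stable


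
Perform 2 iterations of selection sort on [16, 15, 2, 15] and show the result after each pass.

Pass 1: Select minimum 2 at index 2, swap -> [2, 15, 16, 15]
Pass 2: Select minimum 15 at index 1, swap -> [2, 15, 16, 15]


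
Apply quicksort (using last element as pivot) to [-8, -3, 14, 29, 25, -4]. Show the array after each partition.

Partition 1: pivot=-4 at index 1 -> [-8, -4, 14, 29, 25, -3]
Partition 2: pivot=-3 at index 2 -> [-8, -4, -3, 29, 25, 14]
Partition 3: pivot=14 at index 3 -> [-8, -4, -3, 14, 25, 29]
Partition 4: pivot=29 at index 5 -> [-8, -4, -3, 14, 25, 29]


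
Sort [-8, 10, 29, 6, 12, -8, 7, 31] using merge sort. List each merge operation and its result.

Divide and conquer:
  Merge [-8] + [10] -> [-8, 10]
  Merge [29] + [6] -> [6, 29]
  Merge [-8, 10] + [6, 29] -> [-8, 6, 10, 29]
  Merge [12] + [-8] -> [-8, 12]
  Merge [7] + [31] -> [7, 31]
  Merge [-8, 12] + [7, 31] -> [-8, 7, 12, 31]
  Merge [-8, 6, 10, 29] + [-8, 7, 12, 31] -> [-8, -8, 6, 7, 10, 12, 29, 31]


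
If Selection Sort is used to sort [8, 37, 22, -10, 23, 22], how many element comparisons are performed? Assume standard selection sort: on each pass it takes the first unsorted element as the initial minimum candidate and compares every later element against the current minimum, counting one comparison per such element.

Pass 1: scan indices 1..5 for the minimum = 5 comparison(s); min is -10, place at index 0 -> [-10, 37, 22, 8, 23, 22]
Pass 2: scan indices 2..5 for the minimum = 4 comparison(s); min is 8, place at index 1 -> [-10, 8, 22, 37, 23, 22]
Pass 3: scan indices 3..5 for the minimum = 3 comparison(s); min is 22, place at index 2 -> [-10, 8, 22, 37, 23, 22]
Pass 4: scan indices 4..5 for the minimum = 2 comparison(s); min is 22, place at index 3 -> [-10, 8, 22, 22, 23, 37]
Pass 5: scan indices 5..5 for the minimum = 1 comparison(s); min is 23, place at index 4 -> [-10, 8, 22, 22, 23, 37]
Selection sort always scans the whole unsorted suffix, so the count is (n-1) + (n-2) + ... + 1 = n(n-1)/2 = 6*5/2 = 15 regardless of the input order.
Total comparisons: 5 + 4 + 3 + 2 + 1 = 15


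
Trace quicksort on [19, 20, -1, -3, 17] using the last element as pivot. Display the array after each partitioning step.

Partition 1: pivot=17 at index 2 -> [-1, -3, 17, 20, 19]
Partition 2: pivot=-3 at index 0 -> [-3, -1, 17, 20, 19]
Partition 3: pivot=19 at index 3 -> [-3, -1, 17, 19, 20]


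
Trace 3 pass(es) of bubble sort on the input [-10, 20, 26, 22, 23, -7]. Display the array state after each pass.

After pass 1: [-10, 20, 22, 23, -7, 26] (3 swaps)
After pass 2: [-10, 20, 22, -7, 23, 26] (1 swaps)
After pass 3: [-10, 20, -7, 22, 23, 26] (1 swaps)
Total swaps: 5


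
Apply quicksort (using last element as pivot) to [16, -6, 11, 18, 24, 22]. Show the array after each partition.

Partition 1: pivot=22 at index 4 -> [16, -6, 11, 18, 22, 24]
Partition 2: pivot=18 at index 3 -> [16, -6, 11, 18, 22, 24]
Partition 3: pivot=11 at index 1 -> [-6, 11, 16, 18, 22, 24]


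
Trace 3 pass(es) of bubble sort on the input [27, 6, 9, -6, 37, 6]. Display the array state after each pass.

After pass 1: [6, 9, -6, 27, 6, 37] (4 swaps)
After pass 2: [6, -6, 9, 6, 27, 37] (2 swaps)
After pass 3: [-6, 6, 6, 9, 27, 37] (2 swaps)
Total swaps: 8


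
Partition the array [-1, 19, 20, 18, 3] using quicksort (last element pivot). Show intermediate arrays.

Partition 1: pivot=3 at index 1 -> [-1, 3, 20, 18, 19]
Partition 2: pivot=19 at index 3 -> [-1, 3, 18, 19, 20]


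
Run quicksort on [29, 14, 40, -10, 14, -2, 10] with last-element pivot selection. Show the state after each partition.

Partition 1: pivot=10 at index 2 -> [-10, -2, 10, 29, 14, 14, 40]
Partition 2: pivot=-2 at index 1 -> [-10, -2, 10, 29, 14, 14, 40]
Partition 3: pivot=40 at index 6 -> [-10, -2, 10, 29, 14, 14, 40]
Partition 4: pivot=14 at index 4 -> [-10, -2, 10, 14, 14, 29, 40]


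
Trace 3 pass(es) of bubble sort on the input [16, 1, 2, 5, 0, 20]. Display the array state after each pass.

After pass 1: [1, 2, 5, 0, 16, 20] (4 swaps)
After pass 2: [1, 2, 0, 5, 16, 20] (1 swaps)
After pass 3: [1, 0, 2, 5, 16, 20] (1 swaps)
Total swaps: 6


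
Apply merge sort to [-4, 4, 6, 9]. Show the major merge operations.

Divide and conquer:
  Merge [-4] + [4] -> [-4, 4]
  Merge [6] + [9] -> [6, 9]
  Merge [-4, 4] + [6, 9] -> [-4, 4, 6, 9]


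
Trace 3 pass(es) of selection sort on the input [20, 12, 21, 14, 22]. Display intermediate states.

Pass 1: Select minimum 12 at index 1, swap -> [12, 20, 21, 14, 22]
Pass 2: Select minimum 14 at index 3, swap -> [12, 14, 21, 20, 22]
Pass 3: Select minimum 20 at index 3, swap -> [12, 14, 20, 21, 22]


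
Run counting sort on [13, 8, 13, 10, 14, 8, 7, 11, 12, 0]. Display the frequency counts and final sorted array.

Count array: [1, 0, 0, 0, 0, 0, 0, 1, 2, 0, 1, 1, 1, 2, 1]
(count[i] = number of elements equal to i)
Cumulative count: [1, 1, 1, 1, 1, 1, 1, 2, 4, 4, 5, 6, 7, 9, 10]
Sorted: [0, 7, 8, 8, 10, 11, 12, 13, 13, 14]


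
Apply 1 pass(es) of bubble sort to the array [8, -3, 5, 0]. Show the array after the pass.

After pass 1: [-3, 5, 0, 8] (3 swaps)
Total swaps: 3


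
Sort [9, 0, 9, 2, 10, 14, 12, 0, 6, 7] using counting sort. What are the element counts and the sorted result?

Count array: [2, 0, 1, 0, 0, 0, 1, 1, 0, 2, 1, 0, 1, 0, 1]
(count[i] = number of elements equal to i)
Cumulative count: [2, 2, 3, 3, 3, 3, 4, 5, 5, 7, 8, 8, 9, 9, 10]
Sorted: [0, 0, 2, 6, 7, 9, 9, 10, 12, 14]


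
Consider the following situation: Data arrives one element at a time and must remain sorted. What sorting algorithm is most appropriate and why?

Best choice: Insertion sort
Reason: Insertion sort naturally handles online/streaming input by inserting each new element into sorted position


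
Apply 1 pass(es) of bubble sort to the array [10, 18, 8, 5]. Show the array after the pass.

After pass 1: [10, 8, 5, 18] (2 swaps)
Total swaps: 2


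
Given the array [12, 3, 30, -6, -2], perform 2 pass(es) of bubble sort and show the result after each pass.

After pass 1: [3, 12, -6, -2, 30] (3 swaps)
After pass 2: [3, -6, -2, 12, 30] (2 swaps)
Total swaps: 5


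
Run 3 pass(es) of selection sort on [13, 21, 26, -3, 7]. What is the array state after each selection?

Pass 1: Select minimum -3 at index 3, swap -> [-3, 21, 26, 13, 7]
Pass 2: Select minimum 7 at index 4, swap -> [-3, 7, 26, 13, 21]
Pass 3: Select minimum 13 at index 3, swap -> [-3, 7, 13, 26, 21]


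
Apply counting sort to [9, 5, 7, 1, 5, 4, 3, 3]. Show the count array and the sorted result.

Count array: [0, 1, 0, 2, 1, 2, 0, 1, 0, 1]
(count[i] = number of elements equal to i)
Cumulative count: [0, 1, 1, 3, 4, 6, 6, 7, 7, 8]
Sorted: [1, 3, 3, 4, 5, 5, 7, 9]


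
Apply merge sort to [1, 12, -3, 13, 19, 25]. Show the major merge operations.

Divide and conquer:
  Merge [12] + [-3] -> [-3, 12]
  Merge [1] + [-3, 12] -> [-3, 1, 12]
  Merge [19] + [25] -> [19, 25]
  Merge [13] + [19, 25] -> [13, 19, 25]
  Merge [-3, 1, 12] + [13, 19, 25] -> [-3, 1, 12, 13, 19, 25]


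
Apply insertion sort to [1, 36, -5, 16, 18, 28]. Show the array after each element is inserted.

First element 1 is already 'sorted'
Insert 36: shifted 0 elements -> [1, 36, -5, 16, 18, 28]
Insert -5: shifted 2 elements -> [-5, 1, 36, 16, 18, 28]
Insert 16: shifted 1 elements -> [-5, 1, 16, 36, 18, 28]
Insert 18: shifted 1 elements -> [-5, 1, 16, 18, 36, 28]
Insert 28: shifted 1 elements -> [-5, 1, 16, 18, 28, 36]


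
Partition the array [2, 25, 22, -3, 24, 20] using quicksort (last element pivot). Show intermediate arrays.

Partition 1: pivot=20 at index 2 -> [2, -3, 20, 25, 24, 22]
Partition 2: pivot=-3 at index 0 -> [-3, 2, 20, 25, 24, 22]
Partition 3: pivot=22 at index 3 -> [-3, 2, 20, 22, 24, 25]
Partition 4: pivot=25 at index 5 -> [-3, 2, 20, 22, 24, 25]


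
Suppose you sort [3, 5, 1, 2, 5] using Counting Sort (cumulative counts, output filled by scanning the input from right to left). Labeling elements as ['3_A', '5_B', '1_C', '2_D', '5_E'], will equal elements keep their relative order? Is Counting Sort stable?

Trace Counting Sort on the labeled array (the key is the number; the letter only tracks identity):
  Counts for values 0..5: [0, 1, 1, 1, 0, 2]
  Cumulative counts: [0, 1, 2, 3, 3, 5]
  Scan right to left: place 5_E at output index 4
  Scan right to left: place 2_D at output index 1
  Scan right to left: place 1_C at output index 0
  Scan right to left: place 5_B at output index 3
  Scan right to left: place 3_A at output index 2
  Output: [1_C, 2_D, 3_A, 5_B, 5_E]
Equal keys:
  value 5: originally 5_B, 5_E; after sorting 5_B, 5_E -> order preserved
All equal keys kept their original relative order. Counting Sort is stable: scanning the input right to left with decreasing cumulative counts places later duplicates at later output positions.
Answer: Stable


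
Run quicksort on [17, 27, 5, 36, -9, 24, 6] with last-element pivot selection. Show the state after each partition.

Partition 1: pivot=6 at index 2 -> [5, -9, 6, 36, 27, 24, 17]
Partition 2: pivot=-9 at index 0 -> [-9, 5, 6, 36, 27, 24, 17]
Partition 3: pivot=17 at index 3 -> [-9, 5, 6, 17, 27, 24, 36]
Partition 4: pivot=36 at index 6 -> [-9, 5, 6, 17, 27, 24, 36]
Partition 5: pivot=24 at index 4 -> [-9, 5, 6, 17, 24, 27, 36]


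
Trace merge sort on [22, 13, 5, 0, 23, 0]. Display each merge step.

Divide and conquer:
  Merge [13] + [5] -> [5, 13]
  Merge [22] + [5, 13] -> [5, 13, 22]
  Merge [23] + [0] -> [0, 23]
  Merge [0] + [0, 23] -> [0, 0, 23]
  Merge [5, 13, 22] + [0, 0, 23] -> [0, 0, 5, 13, 22, 23]


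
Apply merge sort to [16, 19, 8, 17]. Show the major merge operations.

Divide and conquer:
  Merge [16] + [19] -> [16, 19]
  Merge [8] + [17] -> [8, 17]
  Merge [16, 19] + [8, 17] -> [8, 16, 17, 19]


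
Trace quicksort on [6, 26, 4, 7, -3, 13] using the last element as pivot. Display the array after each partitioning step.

Partition 1: pivot=13 at index 4 -> [6, 4, 7, -3, 13, 26]
Partition 2: pivot=-3 at index 0 -> [-3, 4, 7, 6, 13, 26]
Partition 3: pivot=6 at index 2 -> [-3, 4, 6, 7, 13, 26]


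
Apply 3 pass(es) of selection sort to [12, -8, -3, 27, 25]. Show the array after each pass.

Pass 1: Select minimum -8 at index 1, swap -> [-8, 12, -3, 27, 25]
Pass 2: Select minimum -3 at index 2, swap -> [-8, -3, 12, 27, 25]
Pass 3: Select minimum 12 at index 2, swap -> [-8, -3, 12, 27, 25]


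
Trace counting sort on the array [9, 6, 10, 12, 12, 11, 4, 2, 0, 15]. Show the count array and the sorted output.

Count array: [1, 0, 1, 0, 1, 0, 1, 0, 0, 1, 1, 1, 2, 0, 0, 1]
(count[i] = number of elements equal to i)
Cumulative count: [1, 1, 2, 2, 3, 3, 4, 4, 4, 5, 6, 7, 9, 9, 9, 10]
Sorted: [0, 2, 4, 6, 9, 10, 11, 12, 12, 15]


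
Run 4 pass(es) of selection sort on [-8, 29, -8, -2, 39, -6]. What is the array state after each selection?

Pass 1: Select minimum -8 at index 0, swap -> [-8, 29, -8, -2, 39, -6]
Pass 2: Select minimum -8 at index 2, swap -> [-8, -8, 29, -2, 39, -6]
Pass 3: Select minimum -6 at index 5, swap -> [-8, -8, -6, -2, 39, 29]
Pass 4: Select minimum -2 at index 3, swap -> [-8, -8, -6, -2, 39, 29]


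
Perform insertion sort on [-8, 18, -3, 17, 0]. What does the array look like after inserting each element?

First element -8 is already 'sorted'
Insert 18: shifted 0 elements -> [-8, 18, -3, 17, 0]
Insert -3: shifted 1 elements -> [-8, -3, 18, 17, 0]
Insert 17: shifted 1 elements -> [-8, -3, 17, 18, 0]
Insert 0: shifted 2 elements -> [-8, -3, 0, 17, 18]


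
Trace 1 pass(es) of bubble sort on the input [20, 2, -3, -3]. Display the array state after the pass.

After pass 1: [2, -3, -3, 20] (3 swaps)
Total swaps: 3


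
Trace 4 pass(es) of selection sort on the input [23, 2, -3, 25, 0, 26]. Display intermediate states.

Pass 1: Select minimum -3 at index 2, swap -> [-3, 2, 23, 25, 0, 26]
Pass 2: Select minimum 0 at index 4, swap -> [-3, 0, 23, 25, 2, 26]
Pass 3: Select minimum 2 at index 4, swap -> [-3, 0, 2, 25, 23, 26]
Pass 4: Select minimum 23 at index 4, swap -> [-3, 0, 2, 23, 25, 26]


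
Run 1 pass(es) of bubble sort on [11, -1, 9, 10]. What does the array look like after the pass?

After pass 1: [-1, 9, 10, 11] (3 swaps)
Total swaps: 3


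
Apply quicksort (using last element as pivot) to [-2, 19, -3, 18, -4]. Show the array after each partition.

Partition 1: pivot=-4 at index 0 -> [-4, 19, -3, 18, -2]
Partition 2: pivot=-2 at index 2 -> [-4, -3, -2, 18, 19]
Partition 3: pivot=19 at index 4 -> [-4, -3, -2, 18, 19]


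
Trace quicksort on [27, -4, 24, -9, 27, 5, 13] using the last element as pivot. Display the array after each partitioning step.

Partition 1: pivot=13 at index 3 -> [-4, -9, 5, 13, 27, 24, 27]
Partition 2: pivot=5 at index 2 -> [-4, -9, 5, 13, 27, 24, 27]
Partition 3: pivot=-9 at index 0 -> [-9, -4, 5, 13, 27, 24, 27]
Partition 4: pivot=27 at index 6 -> [-9, -4, 5, 13, 27, 24, 27]
Partition 5: pivot=24 at index 4 -> [-9, -4, 5, 13, 24, 27, 27]


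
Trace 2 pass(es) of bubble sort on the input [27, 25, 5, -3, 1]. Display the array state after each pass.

After pass 1: [25, 5, -3, 1, 27] (4 swaps)
After pass 2: [5, -3, 1, 25, 27] (3 swaps)
Total swaps: 7


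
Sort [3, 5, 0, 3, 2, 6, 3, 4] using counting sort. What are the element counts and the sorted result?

Count array: [1, 0, 1, 3, 1, 1, 1]
(count[i] = number of elements equal to i)
Cumulative count: [1, 1, 2, 5, 6, 7, 8]
Sorted: [0, 2, 3, 3, 3, 4, 5, 6]


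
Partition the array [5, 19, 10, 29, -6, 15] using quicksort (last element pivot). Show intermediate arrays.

Partition 1: pivot=15 at index 3 -> [5, 10, -6, 15, 19, 29]
Partition 2: pivot=-6 at index 0 -> [-6, 10, 5, 15, 19, 29]
Partition 3: pivot=5 at index 1 -> [-6, 5, 10, 15, 19, 29]
Partition 4: pivot=29 at index 5 -> [-6, 5, 10, 15, 19, 29]


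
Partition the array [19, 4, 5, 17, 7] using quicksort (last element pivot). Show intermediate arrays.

Partition 1: pivot=7 at index 2 -> [4, 5, 7, 17, 19]
Partition 2: pivot=5 at index 1 -> [4, 5, 7, 17, 19]
Partition 3: pivot=19 at index 4 -> [4, 5, 7, 17, 19]


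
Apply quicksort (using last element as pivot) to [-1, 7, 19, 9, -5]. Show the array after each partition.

Partition 1: pivot=-5 at index 0 -> [-5, 7, 19, 9, -1]
Partition 2: pivot=-1 at index 1 -> [-5, -1, 19, 9, 7]
Partition 3: pivot=7 at index 2 -> [-5, -1, 7, 9, 19]
Partition 4: pivot=19 at index 4 -> [-5, -1, 7, 9, 19]


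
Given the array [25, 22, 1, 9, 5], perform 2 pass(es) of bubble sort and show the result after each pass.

After pass 1: [22, 1, 9, 5, 25] (4 swaps)
After pass 2: [1, 9, 5, 22, 25] (3 swaps)
Total swaps: 7


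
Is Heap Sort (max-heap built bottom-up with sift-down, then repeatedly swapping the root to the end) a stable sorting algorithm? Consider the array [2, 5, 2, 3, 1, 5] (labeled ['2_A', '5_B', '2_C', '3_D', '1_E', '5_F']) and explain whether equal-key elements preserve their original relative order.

Trace Heap Sort on the labeled array (the key is the number; the letter only tracks identity):
  Build max-heap: [5_B, 3_D, 5_F, 2_A, 1_E, 2_C]
  Swap root 5_B to index 5, re-heapify first 5 -> [5_F, 3_D, 2_C, 2_A, 1_E, 5_B]
  Swap root 5_F to index 4, re-heapify first 4 -> [3_D, 2_A, 2_C, 1_E, 5_F, 5_B]
  Swap root 3_D to index 3, re-heapify first 3 -> [2_A, 1_E, 2_C, 3_D, 5_F, 5_B]
  Swap root 2_A to index 2, re-heapify first 2 -> [2_C, 1_E, 2_A, 3_D, 5_F, 5_B]
  Swap root 2_C to index 1, re-heapify first 1 -> [1_E, 2_C, 2_A, 3_D, 5_F, 5_B]
Final order: [1_E, 2_C, 2_A, 3_D, 5_F, 5_B]
Equal keys:
  value 2: originally 2_A, 2_C; after sorting 2_C, 2_A -> order changed
  value 5: originally 5_B, 5_F; after sorting 5_F, 5_B -> order changed
Equal keys were reordered, so Heap Sort is not stable: heap construction and root-to-end swaps move elements without regard to the original order of equal keys. (One such input is enough; an unstable sort may happen to preserve order on other inputs, but it gives no guarantee.)
Answer: Not stable


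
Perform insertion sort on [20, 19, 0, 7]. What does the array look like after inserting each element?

First element 20 is already 'sorted'
Insert 19: shifted 1 elements -> [19, 20, 0, 7]
Insert 0: shifted 2 elements -> [0, 19, 20, 7]
Insert 7: shifted 2 elements -> [0, 7, 19, 20]


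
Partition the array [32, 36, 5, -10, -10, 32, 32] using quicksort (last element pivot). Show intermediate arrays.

Partition 1: pivot=32 at index 5 -> [32, 5, -10, -10, 32, 32, 36]
Partition 2: pivot=32 at index 4 -> [32, 5, -10, -10, 32, 32, 36]
Partition 3: pivot=-10 at index 1 -> [-10, -10, 32, 5, 32, 32, 36]
Partition 4: pivot=5 at index 2 -> [-10, -10, 5, 32, 32, 32, 36]


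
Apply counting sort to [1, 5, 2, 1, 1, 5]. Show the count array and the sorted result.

Count array: [0, 3, 1, 0, 0, 2]
(count[i] = number of elements equal to i)
Cumulative count: [0, 3, 4, 4, 4, 6]
Sorted: [1, 1, 1, 2, 5, 5]


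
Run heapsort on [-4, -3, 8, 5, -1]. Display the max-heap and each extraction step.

Build heap: [8, 5, -4, -3, -1]
Extract 8: [5, -1, -4, -3, 8]
Extract 5: [-1, -3, -4, 5, 8]
Extract -1: [-3, -4, -1, 5, 8]
Extract -3: [-4, -3, -1, 5, 8]


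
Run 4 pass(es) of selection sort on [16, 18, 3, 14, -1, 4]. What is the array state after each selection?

Pass 1: Select minimum -1 at index 4, swap -> [-1, 18, 3, 14, 16, 4]
Pass 2: Select minimum 3 at index 2, swap -> [-1, 3, 18, 14, 16, 4]
Pass 3: Select minimum 4 at index 5, swap -> [-1, 3, 4, 14, 16, 18]
Pass 4: Select minimum 14 at index 3, swap -> [-1, 3, 4, 14, 16, 18]


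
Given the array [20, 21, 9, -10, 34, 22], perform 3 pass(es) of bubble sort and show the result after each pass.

After pass 1: [20, 9, -10, 21, 22, 34] (3 swaps)
After pass 2: [9, -10, 20, 21, 22, 34] (2 swaps)
After pass 3: [-10, 9, 20, 21, 22, 34] (1 swaps)
Total swaps: 6


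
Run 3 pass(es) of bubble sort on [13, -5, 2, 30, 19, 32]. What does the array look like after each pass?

After pass 1: [-5, 2, 13, 19, 30, 32] (3 swaps)
After pass 2: [-5, 2, 13, 19, 30, 32] (0 swaps)
After pass 3: [-5, 2, 13, 19, 30, 32] (0 swaps)
Total swaps: 3


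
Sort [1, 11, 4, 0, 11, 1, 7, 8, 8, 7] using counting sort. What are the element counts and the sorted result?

Count array: [1, 2, 0, 0, 1, 0, 0, 2, 2, 0, 0, 2]
(count[i] = number of elements equal to i)
Cumulative count: [1, 3, 3, 3, 4, 4, 4, 6, 8, 8, 8, 10]
Sorted: [0, 1, 1, 4, 7, 7, 8, 8, 11, 11]


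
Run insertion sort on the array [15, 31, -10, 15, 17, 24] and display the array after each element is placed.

First element 15 is already 'sorted'
Insert 31: shifted 0 elements -> [15, 31, -10, 15, 17, 24]
Insert -10: shifted 2 elements -> [-10, 15, 31, 15, 17, 24]
Insert 15: shifted 1 elements -> [-10, 15, 15, 31, 17, 24]
Insert 17: shifted 1 elements -> [-10, 15, 15, 17, 31, 24]
Insert 24: shifted 1 elements -> [-10, 15, 15, 17, 24, 31]


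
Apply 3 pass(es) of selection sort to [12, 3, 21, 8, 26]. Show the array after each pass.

Pass 1: Select minimum 3 at index 1, swap -> [3, 12, 21, 8, 26]
Pass 2: Select minimum 8 at index 3, swap -> [3, 8, 21, 12, 26]
Pass 3: Select minimum 12 at index 3, swap -> [3, 8, 12, 21, 26]


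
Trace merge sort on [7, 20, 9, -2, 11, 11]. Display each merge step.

Divide and conquer:
  Merge [20] + [9] -> [9, 20]
  Merge [7] + [9, 20] -> [7, 9, 20]
  Merge [11] + [11] -> [11, 11]
  Merge [-2] + [11, 11] -> [-2, 11, 11]
  Merge [7, 9, 20] + [-2, 11, 11] -> [-2, 7, 9, 11, 11, 20]


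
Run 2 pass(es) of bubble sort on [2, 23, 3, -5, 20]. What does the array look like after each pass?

After pass 1: [2, 3, -5, 20, 23] (3 swaps)
After pass 2: [2, -5, 3, 20, 23] (1 swaps)
Total swaps: 4


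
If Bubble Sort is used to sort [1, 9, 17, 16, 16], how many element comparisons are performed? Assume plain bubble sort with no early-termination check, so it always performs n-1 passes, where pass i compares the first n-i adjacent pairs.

Pass 1: compare adjacent pairs (0,1)..(3,4) = 4 comparison(s), 2 swap(s) -> [1, 9, 16, 16, 17]
Pass 2: compare adjacent pairs (0,1)..(2,3) = 3 comparison(s), 0 swap(s) -> [1, 9, 16, 16, 17]
Pass 3: compare adjacent pairs (0,1)..(1,2) = 2 comparison(s), 0 swap(s) -> [1, 9, 16, 16, 17]
Pass 4: compare adjacent pairs (0,1)..(0,1) = 1 comparison(s), 0 swap(s) -> [1, 9, 16, 16, 17]
Total comparisons: 4 + 3 + 2 + 1 = 10


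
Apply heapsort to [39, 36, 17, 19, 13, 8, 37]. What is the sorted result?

Build heap: [39, 36, 37, 19, 13, 8, 17]
Extract 39: [37, 36, 17, 19, 13, 8, 39]
Extract 37: [36, 19, 17, 8, 13, 37, 39]
Extract 36: [19, 13, 17, 8, 36, 37, 39]
Extract 19: [17, 13, 8, 19, 36, 37, 39]
Extract 17: [13, 8, 17, 19, 36, 37, 39]
Extract 13: [8, 13, 17, 19, 36, 37, 39]


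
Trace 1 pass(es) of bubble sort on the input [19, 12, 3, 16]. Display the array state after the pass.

After pass 1: [12, 3, 16, 19] (3 swaps)
Total swaps: 3


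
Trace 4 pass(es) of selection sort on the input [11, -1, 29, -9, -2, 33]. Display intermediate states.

Pass 1: Select minimum -9 at index 3, swap -> [-9, -1, 29, 11, -2, 33]
Pass 2: Select minimum -2 at index 4, swap -> [-9, -2, 29, 11, -1, 33]
Pass 3: Select minimum -1 at index 4, swap -> [-9, -2, -1, 11, 29, 33]
Pass 4: Select minimum 11 at index 3, swap -> [-9, -2, -1, 11, 29, 33]


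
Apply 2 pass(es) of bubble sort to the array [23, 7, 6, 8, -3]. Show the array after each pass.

After pass 1: [7, 6, 8, -3, 23] (4 swaps)
After pass 2: [6, 7, -3, 8, 23] (2 swaps)
Total swaps: 6


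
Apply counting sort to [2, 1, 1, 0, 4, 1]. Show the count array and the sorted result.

Count array: [1, 3, 1, 0, 1]
(count[i] = number of elements equal to i)
Cumulative count: [1, 4, 5, 5, 6]
Sorted: [0, 1, 1, 1, 2, 4]


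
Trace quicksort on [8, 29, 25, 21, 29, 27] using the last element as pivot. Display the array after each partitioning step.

Partition 1: pivot=27 at index 3 -> [8, 25, 21, 27, 29, 29]
Partition 2: pivot=21 at index 1 -> [8, 21, 25, 27, 29, 29]
Partition 3: pivot=29 at index 5 -> [8, 21, 25, 27, 29, 29]


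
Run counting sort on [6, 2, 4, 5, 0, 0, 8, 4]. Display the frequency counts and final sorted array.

Count array: [2, 0, 1, 0, 2, 1, 1, 0, 1]
(count[i] = number of elements equal to i)
Cumulative count: [2, 2, 3, 3, 5, 6, 7, 7, 8]
Sorted: [0, 0, 2, 4, 4, 5, 6, 8]


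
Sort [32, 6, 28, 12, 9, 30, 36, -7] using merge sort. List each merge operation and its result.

Divide and conquer:
  Merge [32] + [6] -> [6, 32]
  Merge [28] + [12] -> [12, 28]
  Merge [6, 32] + [12, 28] -> [6, 12, 28, 32]
  Merge [9] + [30] -> [9, 30]
  Merge [36] + [-7] -> [-7, 36]
  Merge [9, 30] + [-7, 36] -> [-7, 9, 30, 36]
  Merge [6, 12, 28, 32] + [-7, 9, 30, 36] -> [-7, 6, 9, 12, 28, 30, 32, 36]


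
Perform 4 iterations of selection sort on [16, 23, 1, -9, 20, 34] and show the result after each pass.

Pass 1: Select minimum -9 at index 3, swap -> [-9, 23, 1, 16, 20, 34]
Pass 2: Select minimum 1 at index 2, swap -> [-9, 1, 23, 16, 20, 34]
Pass 3: Select minimum 16 at index 3, swap -> [-9, 1, 16, 23, 20, 34]
Pass 4: Select minimum 20 at index 4, swap -> [-9, 1, 16, 20, 23, 34]


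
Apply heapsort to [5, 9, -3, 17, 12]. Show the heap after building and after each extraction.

Build heap: [17, 12, -3, 9, 5]
Extract 17: [12, 9, -3, 5, 17]
Extract 12: [9, 5, -3, 12, 17]
Extract 9: [5, -3, 9, 12, 17]
Extract 5: [-3, 5, 9, 12, 17]


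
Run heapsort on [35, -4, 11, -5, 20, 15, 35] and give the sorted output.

Build heap: [35, 20, 35, -5, -4, 15, 11]
Extract 35: [35, 20, 15, -5, -4, 11, 35]
Extract 35: [20, 11, 15, -5, -4, 35, 35]
Extract 20: [15, 11, -4, -5, 20, 35, 35]
Extract 15: [11, -5, -4, 15, 20, 35, 35]
Extract 11: [-4, -5, 11, 15, 20, 35, 35]
Extract -4: [-5, -4, 11, 15, 20, 35, 35]


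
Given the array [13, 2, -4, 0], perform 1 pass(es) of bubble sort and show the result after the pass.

After pass 1: [2, -4, 0, 13] (3 swaps)
Total swaps: 3


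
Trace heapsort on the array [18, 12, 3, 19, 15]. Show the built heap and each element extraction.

Build heap: [19, 18, 3, 12, 15]
Extract 19: [18, 15, 3, 12, 19]
Extract 18: [15, 12, 3, 18, 19]
Extract 15: [12, 3, 15, 18, 19]
Extract 12: [3, 12, 15, 18, 19]


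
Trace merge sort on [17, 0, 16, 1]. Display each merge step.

Divide and conquer:
  Merge [17] + [0] -> [0, 17]
  Merge [16] + [1] -> [1, 16]
  Merge [0, 17] + [1, 16] -> [0, 1, 16, 17]


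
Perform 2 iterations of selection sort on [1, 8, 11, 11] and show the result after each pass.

Pass 1: Select minimum 1 at index 0, swap -> [1, 8, 11, 11]
Pass 2: Select minimum 8 at index 1, swap -> [1, 8, 11, 11]


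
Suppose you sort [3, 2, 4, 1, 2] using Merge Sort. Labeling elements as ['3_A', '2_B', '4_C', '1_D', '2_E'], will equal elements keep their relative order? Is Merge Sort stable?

Trace Merge Sort on the labeled array (the key is the number; the letter only tracks identity):
  Merge [3_A] + [2_B] -> [2_B, 3_A]
  Merge [1_D] + [2_E] -> [1_D, 2_E]
  Merge [4_C] + [1_D, 2_E] -> [1_D, 2_E, 4_C]
  Merge [2_B, 3_A] + [1_D, 2_E, 4_C] -> [1_D, 2_B, 2_E, 3_A, 4_C]
Final order: [1_D, 2_B, 2_E, 3_A, 4_C]
Equal keys:
  value 2: originally 2_B, 2_E; after sorting 2_B, 2_E -> order preserved
All equal keys kept their original relative order. Merge Sort is stable: when the heads of the two halves are equal the merge takes from the left half first.
Answer: Stable


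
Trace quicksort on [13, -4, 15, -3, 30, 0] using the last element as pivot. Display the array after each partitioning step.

Partition 1: pivot=0 at index 2 -> [-4, -3, 0, 13, 30, 15]
Partition 2: pivot=-3 at index 1 -> [-4, -3, 0, 13, 30, 15]
Partition 3: pivot=15 at index 4 -> [-4, -3, 0, 13, 15, 30]


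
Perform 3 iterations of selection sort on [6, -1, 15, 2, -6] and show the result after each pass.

Pass 1: Select minimum -6 at index 4, swap -> [-6, -1, 15, 2, 6]
Pass 2: Select minimum -1 at index 1, swap -> [-6, -1, 15, 2, 6]
Pass 3: Select minimum 2 at index 3, swap -> [-6, -1, 2, 15, 6]


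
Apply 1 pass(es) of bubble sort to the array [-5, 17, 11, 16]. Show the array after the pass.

After pass 1: [-5, 11, 16, 17] (2 swaps)
Total swaps: 2


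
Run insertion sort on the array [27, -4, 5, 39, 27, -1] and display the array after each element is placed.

First element 27 is already 'sorted'
Insert -4: shifted 1 elements -> [-4, 27, 5, 39, 27, -1]
Insert 5: shifted 1 elements -> [-4, 5, 27, 39, 27, -1]
Insert 39: shifted 0 elements -> [-4, 5, 27, 39, 27, -1]
Insert 27: shifted 1 elements -> [-4, 5, 27, 27, 39, -1]
Insert -1: shifted 4 elements -> [-4, -1, 5, 27, 27, 39]


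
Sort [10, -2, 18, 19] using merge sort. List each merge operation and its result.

Divide and conquer:
  Merge [10] + [-2] -> [-2, 10]
  Merge [18] + [19] -> [18, 19]
  Merge [-2, 10] + [18, 19] -> [-2, 10, 18, 19]


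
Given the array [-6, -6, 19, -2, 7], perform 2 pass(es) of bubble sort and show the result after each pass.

After pass 1: [-6, -6, -2, 7, 19] (2 swaps)
After pass 2: [-6, -6, -2, 7, 19] (0 swaps)
Total swaps: 2


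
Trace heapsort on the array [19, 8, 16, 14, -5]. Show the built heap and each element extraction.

Build heap: [19, 14, 16, 8, -5]
Extract 19: [16, 14, -5, 8, 19]
Extract 16: [14, 8, -5, 16, 19]
Extract 14: [8, -5, 14, 16, 19]
Extract 8: [-5, 8, 14, 16, 19]


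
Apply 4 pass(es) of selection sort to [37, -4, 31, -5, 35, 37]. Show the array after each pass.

Pass 1: Select minimum -5 at index 3, swap -> [-5, -4, 31, 37, 35, 37]
Pass 2: Select minimum -4 at index 1, swap -> [-5, -4, 31, 37, 35, 37]
Pass 3: Select minimum 31 at index 2, swap -> [-5, -4, 31, 37, 35, 37]
Pass 4: Select minimum 35 at index 4, swap -> [-5, -4, 31, 35, 37, 37]


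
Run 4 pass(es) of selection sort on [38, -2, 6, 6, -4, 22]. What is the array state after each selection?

Pass 1: Select minimum -4 at index 4, swap -> [-4, -2, 6, 6, 38, 22]
Pass 2: Select minimum -2 at index 1, swap -> [-4, -2, 6, 6, 38, 22]
Pass 3: Select minimum 6 at index 2, swap -> [-4, -2, 6, 6, 38, 22]
Pass 4: Select minimum 6 at index 3, swap -> [-4, -2, 6, 6, 38, 22]


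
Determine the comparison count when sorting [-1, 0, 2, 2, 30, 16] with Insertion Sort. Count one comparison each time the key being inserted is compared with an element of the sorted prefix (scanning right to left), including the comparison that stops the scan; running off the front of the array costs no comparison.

Insert 0: -1 <= 0 (stop) = 1 comparison(s) -> [-1, 0, 2, 2, 30, 16]
Insert 2: 0 <= 2 (stop) = 1 comparison(s) -> [-1, 0, 2, 2, 30, 16]
Insert 2: 2 <= 2 (stop) = 1 comparison(s) -> [-1, 0, 2, 2, 30, 16]
Insert 30: 2 <= 30 (stop) = 1 comparison(s) -> [-1, 0, 2, 2, 30, 16]
Insert 16: 30 > 16 (shift), 2 <= 16 (stop) = 2 comparison(s) -> [-1, 0, 2, 2, 16, 30]
Total comparisons: 1 + 1 + 1 + 1 + 2 = 6


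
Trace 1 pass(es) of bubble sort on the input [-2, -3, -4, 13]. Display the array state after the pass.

After pass 1: [-3, -4, -2, 13] (2 swaps)
Total swaps: 2


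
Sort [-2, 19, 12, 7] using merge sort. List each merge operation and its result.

Divide and conquer:
  Merge [-2] + [19] -> [-2, 19]
  Merge [12] + [7] -> [7, 12]
  Merge [-2, 19] + [7, 12] -> [-2, 7, 12, 19]


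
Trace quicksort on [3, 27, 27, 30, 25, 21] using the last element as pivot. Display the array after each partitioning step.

Partition 1: pivot=21 at index 1 -> [3, 21, 27, 30, 25, 27]
Partition 2: pivot=27 at index 4 -> [3, 21, 27, 25, 27, 30]
Partition 3: pivot=25 at index 2 -> [3, 21, 25, 27, 27, 30]


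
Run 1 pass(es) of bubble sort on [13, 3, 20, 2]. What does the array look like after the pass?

After pass 1: [3, 13, 2, 20] (2 swaps)
Total swaps: 2


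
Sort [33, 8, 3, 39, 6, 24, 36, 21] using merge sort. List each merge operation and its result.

Divide and conquer:
  Merge [33] + [8] -> [8, 33]
  Merge [3] + [39] -> [3, 39]
  Merge [8, 33] + [3, 39] -> [3, 8, 33, 39]
  Merge [6] + [24] -> [6, 24]
  Merge [36] + [21] -> [21, 36]
  Merge [6, 24] + [21, 36] -> [6, 21, 24, 36]
  Merge [3, 8, 33, 39] + [6, 21, 24, 36] -> [3, 6, 8, 21, 24, 33, 36, 39]


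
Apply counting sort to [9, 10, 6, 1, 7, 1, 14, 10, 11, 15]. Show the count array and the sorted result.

Count array: [0, 2, 0, 0, 0, 0, 1, 1, 0, 1, 2, 1, 0, 0, 1, 1]
(count[i] = number of elements equal to i)
Cumulative count: [0, 2, 2, 2, 2, 2, 3, 4, 4, 5, 7, 8, 8, 8, 9, 10]
Sorted: [1, 1, 6, 7, 9, 10, 10, 11, 14, 15]


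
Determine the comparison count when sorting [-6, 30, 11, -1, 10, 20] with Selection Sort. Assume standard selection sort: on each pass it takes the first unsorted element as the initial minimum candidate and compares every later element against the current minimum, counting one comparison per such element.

Pass 1: scan indices 1..5 for the minimum = 5 comparison(s); min is -6, place at index 0 -> [-6, 30, 11, -1, 10, 20]
Pass 2: scan indices 2..5 for the minimum = 4 comparison(s); min is -1, place at index 1 -> [-6, -1, 11, 30, 10, 20]
Pass 3: scan indices 3..5 for the minimum = 3 comparison(s); min is 10, place at index 2 -> [-6, -1, 10, 30, 11, 20]
Pass 4: scan indices 4..5 for the minimum = 2 comparison(s); min is 11, place at index 3 -> [-6, -1, 10, 11, 30, 20]
Pass 5: scan indices 5..5 for the minimum = 1 comparison(s); min is 20, place at index 4 -> [-6, -1, 10, 11, 20, 30]
Selection sort always scans the whole unsorted suffix, so the count is (n-1) + (n-2) + ... + 1 = n(n-1)/2 = 6*5/2 = 15 regardless of the input order.
Total comparisons: 5 + 4 + 3 + 2 + 1 = 15
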